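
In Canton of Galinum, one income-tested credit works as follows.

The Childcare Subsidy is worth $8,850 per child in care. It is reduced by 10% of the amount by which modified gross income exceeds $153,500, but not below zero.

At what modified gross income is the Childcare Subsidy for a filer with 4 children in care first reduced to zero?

$507,500

Full credit = 4 × $8,850 = $35,400.
The credit falls by 10% of each dollar above $153,500, so it reaches zero when the excess is $35,400 / 10% = $354,000: income = $153,500 + $354,000 = $507,500.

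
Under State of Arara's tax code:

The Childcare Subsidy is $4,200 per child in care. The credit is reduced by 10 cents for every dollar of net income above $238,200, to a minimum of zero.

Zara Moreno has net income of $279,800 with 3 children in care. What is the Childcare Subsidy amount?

$8,440

Childcare Subsidy: base = 3 × $4,200 = $12,600. 10% of the $41,600 excess over $238,200 is $4,160; credit = $12,600 − $4,160 = $8,440.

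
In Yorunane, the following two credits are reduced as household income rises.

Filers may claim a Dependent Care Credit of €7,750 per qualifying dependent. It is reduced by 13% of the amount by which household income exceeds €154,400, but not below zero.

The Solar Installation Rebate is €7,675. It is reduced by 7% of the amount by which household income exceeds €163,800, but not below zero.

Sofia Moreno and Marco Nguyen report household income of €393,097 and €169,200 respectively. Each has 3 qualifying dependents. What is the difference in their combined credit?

Sofia (€393,097): Dependent Care Credit: base = 3 × €7,750 = €23,250. 13% of the €238,697 excess over €154,400 is €31,030.61 ≥ base, so the credit is €0. Solar Installation Rebate: 7% of the €229,297 excess over €163,800 is €16,050.79 ≥ base, so the credit is €0. total €0 + €0 = €0
Marco (€169,200): Dependent Care Credit: base = 3 × €7,750 = €23,250. 13% of the €14,800 excess over €154,400 is €1,924; credit = €23,250 − €1,924 = €21,326. Solar Installation Rebate: 7% of the €5,400 excess over €163,800 is €378; credit = €7,675 − €378 = €7,297. total €21,326 + €7,297 = €28,623
Difference: |€0 − €28,623| = €28,623.

€28,623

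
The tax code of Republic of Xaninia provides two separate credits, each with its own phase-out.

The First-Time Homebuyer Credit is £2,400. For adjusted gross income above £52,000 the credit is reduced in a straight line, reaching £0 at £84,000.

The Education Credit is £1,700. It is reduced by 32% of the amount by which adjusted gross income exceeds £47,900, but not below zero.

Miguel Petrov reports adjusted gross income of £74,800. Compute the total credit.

£690

First-Time Homebuyer Credit: £74,800 is £22,800 into a £32,000 phase-out range, leaving 9,200/32,000 of the credit: £2,400 × 9,200/32,000 = £690.
Education Credit: 32% of the £26,900 excess over £47,900 is £8,608 ≥ base, so the credit is £0.
Total: £690 + £0 = £690.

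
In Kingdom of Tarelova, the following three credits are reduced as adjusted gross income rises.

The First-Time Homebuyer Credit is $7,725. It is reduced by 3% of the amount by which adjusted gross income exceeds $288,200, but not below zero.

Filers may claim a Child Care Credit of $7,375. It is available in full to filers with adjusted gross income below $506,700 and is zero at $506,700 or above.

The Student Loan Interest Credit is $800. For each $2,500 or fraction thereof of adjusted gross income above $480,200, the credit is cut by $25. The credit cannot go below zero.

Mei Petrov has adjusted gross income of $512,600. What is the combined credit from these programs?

First-Time Homebuyer Credit: 3% of the $224,400 excess over $288,200 is $6,732; credit = $7,725 − $6,732 = $993.
Child Care Credit: $512,600 meets or exceeds the $506,700 cutoff, so the credit is $0.
Student Loan Interest Credit: income exceeds $480,200 by $32,400, which is 13 full-or-partial $2,500 increments; reduction = 13 × $25 = $325, leaving $475.
Total: $993 + $0 + $475 = $1,468.

$1,468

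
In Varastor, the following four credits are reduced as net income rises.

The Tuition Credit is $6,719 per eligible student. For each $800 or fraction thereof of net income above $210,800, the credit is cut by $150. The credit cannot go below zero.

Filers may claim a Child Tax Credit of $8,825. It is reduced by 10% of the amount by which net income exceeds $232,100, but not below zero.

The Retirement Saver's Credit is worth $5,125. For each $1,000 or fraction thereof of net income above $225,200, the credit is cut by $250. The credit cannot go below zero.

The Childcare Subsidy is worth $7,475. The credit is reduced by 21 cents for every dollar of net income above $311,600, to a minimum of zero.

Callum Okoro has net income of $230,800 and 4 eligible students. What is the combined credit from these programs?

Tuition Credit: base = 4 × $6,719 = $26,876. income exceeds $210,800 by $20,000, which is 25 full-or-partial $800 increments; reduction = 25 × $150 = $3,750, leaving $23,126.
Child Tax Credit: $230,800 is at or below the $232,100 threshold, so the full $8,825 applies.
Retirement Saver's Credit: income exceeds $225,200 by $5,600, which is 6 full-or-partial $1,000 increments; reduction = 6 × $250 = $1,500, leaving $3,625.
Childcare Subsidy: $230,800 is at or below the $311,600 threshold, so the full $7,475 applies.
Total: $23,126 + $8,825 + $3,625 + $7,475 = $43,051.

$43,051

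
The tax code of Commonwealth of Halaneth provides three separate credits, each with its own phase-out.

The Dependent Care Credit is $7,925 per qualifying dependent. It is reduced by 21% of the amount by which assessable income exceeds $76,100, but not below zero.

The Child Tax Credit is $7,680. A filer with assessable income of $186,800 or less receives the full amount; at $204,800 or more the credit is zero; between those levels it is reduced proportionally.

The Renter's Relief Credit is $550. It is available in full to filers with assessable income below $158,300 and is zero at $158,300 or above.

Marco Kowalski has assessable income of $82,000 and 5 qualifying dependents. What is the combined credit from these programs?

Dependent Care Credit: base = 5 × $7,925 = $39,625. 21% of the $5,900 excess over $76,100 is $1,239; credit = $39,625 − $1,239 = $38,386.
Child Tax Credit: $82,000 is at or below the $186,800 threshold, so the full $7,680 applies.
Renter's Relief Credit: $82,000 is below the $158,300 cutoff, so the full $550 applies.
Total: $38,386 + $7,680 + $550 = $46,616.

$46,616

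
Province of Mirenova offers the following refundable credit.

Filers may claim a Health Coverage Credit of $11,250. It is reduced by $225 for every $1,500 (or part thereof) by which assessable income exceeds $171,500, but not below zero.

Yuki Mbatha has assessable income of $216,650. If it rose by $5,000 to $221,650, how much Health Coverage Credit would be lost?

$675

At $216,650 — income exceeds $171,500 by $45,150, which is 31 full-or-partial $1,500 increments; reduction = 31 × $225 = $6,975, leaving $4,275.
At $221,650 — income exceeds $171,500 by $50,150, which is 34 full-or-partial $1,500 increments; reduction = 34 × $225 = $7,650, leaving $3,600.
Lost: $4,275 − $3,600 = $675.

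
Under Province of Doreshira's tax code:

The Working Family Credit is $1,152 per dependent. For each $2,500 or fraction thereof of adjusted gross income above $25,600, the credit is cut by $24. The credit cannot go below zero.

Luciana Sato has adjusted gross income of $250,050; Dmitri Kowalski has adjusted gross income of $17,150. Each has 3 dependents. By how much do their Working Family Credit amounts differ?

Luciana ($250,050): Working Family Credit: base = 3 × $1,152 = $3,456. income exceeds $25,600 by $224,450, which is 90 full-or-partial $2,500 increments; reduction = 90 × $24 = $2,160, leaving $1,296.
Dmitri ($17,150): Working Family Credit: base = 3 × $1,152 = $3,456. $17,150 is at or below the $25,600 threshold, so the full $3,456 applies.
Difference: |$1,296 − $3,456| = $2,160.

$2,160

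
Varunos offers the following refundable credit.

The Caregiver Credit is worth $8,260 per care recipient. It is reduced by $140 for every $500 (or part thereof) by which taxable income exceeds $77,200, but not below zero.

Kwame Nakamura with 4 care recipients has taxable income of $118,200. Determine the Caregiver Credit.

Caregiver Credit: base = 4 × $8,260 = $33,040. income exceeds $77,200 by $41,000, which is 82 full-or-partial $500 increments; reduction = 82 × $140 = $11,480, leaving $21,560.

$21,560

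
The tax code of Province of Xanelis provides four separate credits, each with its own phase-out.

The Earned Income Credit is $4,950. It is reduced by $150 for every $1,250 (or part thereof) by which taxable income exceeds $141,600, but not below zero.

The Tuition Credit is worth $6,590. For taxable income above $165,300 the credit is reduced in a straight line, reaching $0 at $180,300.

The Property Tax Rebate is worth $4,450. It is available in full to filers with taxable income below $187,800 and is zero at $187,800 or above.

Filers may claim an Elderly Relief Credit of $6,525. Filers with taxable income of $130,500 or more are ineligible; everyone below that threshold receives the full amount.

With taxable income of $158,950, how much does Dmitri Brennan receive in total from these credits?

Earned Income Credit: income exceeds $141,600 by $17,350, which is 14 full-or-partial $1,250 increments; reduction = 14 × $150 = $2,100, leaving $2,850.
Tuition Credit: $158,950 is at or below the $165,300 threshold, so the full $6,590 applies.
Property Tax Rebate: $158,950 is below the $187,800 cutoff, so the full $4,450 applies.
Elderly Relief Credit: $158,950 meets or exceeds the $130,500 cutoff, so the credit is $0.
Total: $2,850 + $6,590 + $4,450 + $0 = $13,890.

$13,890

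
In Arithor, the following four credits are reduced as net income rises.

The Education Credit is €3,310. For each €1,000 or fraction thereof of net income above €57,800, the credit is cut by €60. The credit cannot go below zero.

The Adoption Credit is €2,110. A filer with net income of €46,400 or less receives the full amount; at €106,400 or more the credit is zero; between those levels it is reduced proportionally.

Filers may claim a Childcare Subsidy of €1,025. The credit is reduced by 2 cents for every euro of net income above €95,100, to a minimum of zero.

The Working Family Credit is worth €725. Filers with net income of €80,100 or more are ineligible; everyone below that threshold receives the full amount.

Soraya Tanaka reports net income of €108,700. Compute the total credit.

Education Credit: income exceeds €57,800 by €50,900, which is 51 full-or-partial €1,000 increments; reduction = 51 × €60 = €3,060, leaving €250.
Adoption Credit: €108,700 is at or above €106,400, so the credit is €0.
Childcare Subsidy: 2% of the €13,600 excess over €95,100 is €272; credit = €1,025 − €272 = €753.
Working Family Credit: €108,700 meets or exceeds the €80,100 cutoff, so the credit is €0.
Total: €250 + €0 + €753 + €0 = €1,003.

€1,003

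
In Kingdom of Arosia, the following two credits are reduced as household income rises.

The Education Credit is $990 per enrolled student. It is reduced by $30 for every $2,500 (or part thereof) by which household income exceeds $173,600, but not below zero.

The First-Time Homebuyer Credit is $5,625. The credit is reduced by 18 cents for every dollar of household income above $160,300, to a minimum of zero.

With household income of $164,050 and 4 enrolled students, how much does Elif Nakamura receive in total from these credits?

$8,910

Education Credit: base = 4 × $990 = $3,960. $164,050 is at or below the $173,600 threshold, so the full $3,960 applies.
First-Time Homebuyer Credit: 18% of the $3,750 excess over $160,300 is $675; credit = $5,625 − $675 = $4,950.
Total: $3,960 + $4,950 = $8,910.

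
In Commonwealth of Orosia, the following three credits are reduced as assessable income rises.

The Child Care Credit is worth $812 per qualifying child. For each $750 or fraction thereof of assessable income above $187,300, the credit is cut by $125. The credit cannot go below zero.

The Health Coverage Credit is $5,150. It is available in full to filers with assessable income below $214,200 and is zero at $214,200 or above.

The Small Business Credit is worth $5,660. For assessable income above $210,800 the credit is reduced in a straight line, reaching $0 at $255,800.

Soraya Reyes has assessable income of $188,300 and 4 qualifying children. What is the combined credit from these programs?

$13,808

Child Care Credit: base = 4 × $812 = $3,248. income exceeds $187,300 by $1,000, which is 2 full-or-partial $750 increments; reduction = 2 × $125 = $250, leaving $2,998.
Health Coverage Credit: $188,300 is below the $214,200 cutoff, so the full $5,150 applies.
Small Business Credit: $188,300 is at or below the $210,800 threshold, so the full $5,660 applies.
Total: $2,998 + $5,150 + $5,660 = $13,808.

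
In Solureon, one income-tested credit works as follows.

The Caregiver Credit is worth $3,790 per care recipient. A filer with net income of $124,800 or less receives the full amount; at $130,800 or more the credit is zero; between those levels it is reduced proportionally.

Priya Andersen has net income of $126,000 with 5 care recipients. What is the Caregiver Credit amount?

$15,160

Caregiver Credit: base = 5 × $3,790 = $18,950. $126,000 is $1,200 into a $6,000 phase-out range, leaving 4,800/6,000 of the credit: $18,950 × 4,800/6,000 = $15,160.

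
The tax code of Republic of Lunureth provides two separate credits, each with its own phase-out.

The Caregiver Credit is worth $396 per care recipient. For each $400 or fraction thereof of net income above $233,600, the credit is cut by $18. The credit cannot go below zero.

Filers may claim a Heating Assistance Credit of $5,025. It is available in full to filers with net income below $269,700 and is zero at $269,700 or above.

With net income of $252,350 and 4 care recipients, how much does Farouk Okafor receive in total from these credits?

$5,763

Caregiver Credit: base = 4 × $396 = $1,584. income exceeds $233,600 by $18,750, which is 47 full-or-partial $400 increments; reduction = 47 × $18 = $846, leaving $738.
Heating Assistance Credit: $252,350 is below the $269,700 cutoff, so the full $5,025 applies.
Total: $738 + $5,025 = $5,763.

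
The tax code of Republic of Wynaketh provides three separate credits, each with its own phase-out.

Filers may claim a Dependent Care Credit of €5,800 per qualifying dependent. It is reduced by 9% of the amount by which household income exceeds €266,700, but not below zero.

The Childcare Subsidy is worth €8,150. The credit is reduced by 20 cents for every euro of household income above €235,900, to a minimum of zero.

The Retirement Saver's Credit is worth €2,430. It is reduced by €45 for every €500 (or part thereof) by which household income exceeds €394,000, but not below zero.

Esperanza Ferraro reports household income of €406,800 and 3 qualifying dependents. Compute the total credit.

Dependent Care Credit: base = 3 × €5,800 = €17,400. 9% of the €140,100 excess over €266,700 is €12,609; credit = €17,400 − €12,609 = €4,791.
Childcare Subsidy: 20% of the €170,900 excess over €235,900 is €34,180 ≥ base, so the credit is €0.
Retirement Saver's Credit: income exceeds €394,000 by €12,800, which is 26 full-or-partial €500 increments; reduction = 26 × €45 = €1,170, leaving €1,260.
Total: €4,791 + €0 + €1,260 = €6,051.

€6,051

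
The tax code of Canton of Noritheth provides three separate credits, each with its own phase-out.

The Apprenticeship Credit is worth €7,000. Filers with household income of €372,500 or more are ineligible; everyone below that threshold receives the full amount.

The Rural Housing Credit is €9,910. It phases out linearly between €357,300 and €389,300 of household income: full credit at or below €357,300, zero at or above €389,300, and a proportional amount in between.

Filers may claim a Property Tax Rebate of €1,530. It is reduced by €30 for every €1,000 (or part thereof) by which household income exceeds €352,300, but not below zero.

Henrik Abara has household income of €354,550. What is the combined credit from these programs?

Apprenticeship Credit: €354,550 is below the €372,500 cutoff, so the full €7,000 applies.
Rural Housing Credit: €354,550 is at or below the €357,300 threshold, so the full €9,910 applies.
Property Tax Rebate: income exceeds €352,300 by €2,250, which is 3 full-or-partial €1,000 increments; reduction = 3 × €30 = €90, leaving €1,440.
Total: €7,000 + €9,910 + €1,440 = €18,350.

€18,350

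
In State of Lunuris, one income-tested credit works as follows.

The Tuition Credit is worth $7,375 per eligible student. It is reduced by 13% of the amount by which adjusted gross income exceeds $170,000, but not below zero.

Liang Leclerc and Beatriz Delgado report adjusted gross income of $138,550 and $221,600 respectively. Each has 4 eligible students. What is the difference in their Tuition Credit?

Liang ($138,550): Tuition Credit: base = 4 × $7,375 = $29,500. $138,550 is at or below the $170,000 threshold, so the full $29,500 applies.
Beatriz ($221,600): Tuition Credit: base = 4 × $7,375 = $29,500. 13% of the $51,600 excess over $170,000 is $6,708; credit = $29,500 − $6,708 = $22,792.
Difference: |$29,500 − $22,792| = $6,708.

$6,708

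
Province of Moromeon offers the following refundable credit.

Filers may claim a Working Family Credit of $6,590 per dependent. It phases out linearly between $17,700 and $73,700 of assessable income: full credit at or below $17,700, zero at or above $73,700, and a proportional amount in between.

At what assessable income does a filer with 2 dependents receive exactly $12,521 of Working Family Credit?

Full credit = 2 × $6,590 = $13,180.
$12,521 is 12,521/13,180 of the full $13,180, so 659/13,180 of the $56,000 range has been used: income = $17,700 + $56,000 × 659/13,180 = $20,500.

$20,500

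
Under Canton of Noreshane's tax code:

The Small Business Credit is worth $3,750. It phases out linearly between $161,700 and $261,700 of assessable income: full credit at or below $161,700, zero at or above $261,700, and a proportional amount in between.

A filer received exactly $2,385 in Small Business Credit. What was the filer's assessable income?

$2,385 is 2,385/3,750 of the full $3,750, so 1,365/3,750 of the $100,000 range has been used: income = $161,700 + $100,000 × 1,365/3,750 = $198,100.

$198,100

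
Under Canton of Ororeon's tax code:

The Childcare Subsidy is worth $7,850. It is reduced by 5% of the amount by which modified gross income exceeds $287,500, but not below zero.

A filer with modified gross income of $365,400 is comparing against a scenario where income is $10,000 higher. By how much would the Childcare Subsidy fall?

$500

At $365,400 — 5% of the $77,900 excess over $287,500 is $3,895; credit = $7,850 − $3,895 = $3,955.
At $375,400 — 5% of the $87,900 excess over $287,500 is $4,395; credit = $7,850 − $4,395 = $3,455.
Lost: $3,955 − $3,455 = $500.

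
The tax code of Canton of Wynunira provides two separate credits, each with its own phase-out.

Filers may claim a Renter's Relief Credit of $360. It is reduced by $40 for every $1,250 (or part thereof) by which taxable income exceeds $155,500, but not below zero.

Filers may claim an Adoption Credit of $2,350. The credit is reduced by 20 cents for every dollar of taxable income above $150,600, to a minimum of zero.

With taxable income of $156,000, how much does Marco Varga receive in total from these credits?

$1,590

Renter's Relief Credit: income exceeds $155,500 by $500, which is 1 full-or-partial $1,250 increment; reduction = 1 × $40 = $40, leaving $320.
Adoption Credit: 20% of the $5,400 excess over $150,600 is $1,080; credit = $2,350 − $1,080 = $1,270.
Total: $320 + $1,270 = $1,590.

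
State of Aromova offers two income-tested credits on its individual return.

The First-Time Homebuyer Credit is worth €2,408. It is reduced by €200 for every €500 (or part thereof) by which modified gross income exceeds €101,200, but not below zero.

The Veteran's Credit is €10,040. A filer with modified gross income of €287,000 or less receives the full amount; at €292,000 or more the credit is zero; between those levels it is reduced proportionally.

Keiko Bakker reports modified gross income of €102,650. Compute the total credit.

€11,848

First-Time Homebuyer Credit: income exceeds €101,200 by €1,450, which is 3 full-or-partial €500 increments; reduction = 3 × €200 = €600, leaving €1,808.
Veteran's Credit: €102,650 is at or below the €287,000 threshold, so the full €10,040 applies.
Total: €1,808 + €10,040 = €11,848.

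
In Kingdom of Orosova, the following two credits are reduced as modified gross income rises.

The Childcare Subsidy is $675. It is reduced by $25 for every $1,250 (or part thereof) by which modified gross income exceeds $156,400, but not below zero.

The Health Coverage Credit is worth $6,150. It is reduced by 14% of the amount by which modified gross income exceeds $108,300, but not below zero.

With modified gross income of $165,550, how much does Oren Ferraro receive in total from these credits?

$475

Childcare Subsidy: income exceeds $156,400 by $9,150, which is 8 full-or-partial $1,250 increments; reduction = 8 × $25 = $200, leaving $475.
Health Coverage Credit: 14% of the $57,250 excess over $108,300 is $8,015 ≥ base, so the credit is $0.
Total: $475 + $0 = $475.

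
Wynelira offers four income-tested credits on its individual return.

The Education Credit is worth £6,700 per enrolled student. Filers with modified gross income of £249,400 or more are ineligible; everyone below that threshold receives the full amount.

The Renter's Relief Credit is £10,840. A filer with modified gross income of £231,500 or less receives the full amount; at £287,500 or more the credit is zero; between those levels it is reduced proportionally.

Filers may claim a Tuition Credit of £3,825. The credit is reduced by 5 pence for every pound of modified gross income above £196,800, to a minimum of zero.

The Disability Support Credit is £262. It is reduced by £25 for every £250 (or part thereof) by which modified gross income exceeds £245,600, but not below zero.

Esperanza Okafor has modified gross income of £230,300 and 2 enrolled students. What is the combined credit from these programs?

£26,652

Education Credit: base = 2 × £6,700 = £13,400. £230,300 is below the £249,400 cutoff, so the full £13,400 applies.
Renter's Relief Credit: £230,300 is at or below the £231,500 threshold, so the full £10,840 applies.
Tuition Credit: 5% of the £33,500 excess over £196,800 is £1,675; credit = £3,825 − £1,675 = £2,150.
Disability Support Credit: £230,300 is at or below the £245,600 threshold, so the full £262 applies.
Total: £13,400 + £10,840 + £2,150 + £262 = £26,652.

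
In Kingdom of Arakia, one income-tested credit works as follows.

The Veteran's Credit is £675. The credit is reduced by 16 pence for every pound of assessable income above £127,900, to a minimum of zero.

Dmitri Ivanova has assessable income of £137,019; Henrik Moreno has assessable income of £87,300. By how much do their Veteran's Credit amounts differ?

£675

Dmitri (£137,019): Veteran's Credit: 16% of the £9,119 excess over £127,900 is £1,459.04 ≥ base, so the credit is £0.
Henrik (£87,300): Veteran's Credit: £87,300 is at or below the £127,900 threshold, so the full £675 applies.
Difference: |£0 − £675| = £675.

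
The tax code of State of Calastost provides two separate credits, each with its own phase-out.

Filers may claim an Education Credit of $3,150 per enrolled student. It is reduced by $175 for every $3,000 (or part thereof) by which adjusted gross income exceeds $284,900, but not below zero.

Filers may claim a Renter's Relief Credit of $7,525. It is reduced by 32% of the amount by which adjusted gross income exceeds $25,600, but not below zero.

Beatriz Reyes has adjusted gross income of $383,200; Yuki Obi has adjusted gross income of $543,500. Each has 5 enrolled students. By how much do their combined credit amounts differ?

$9,450

Beatriz ($383,200): Education Credit: base = 5 × $3,150 = $15,750. income exceeds $284,900 by $98,300, which is 33 full-or-partial $3,000 increments; reduction = 33 × $175 = $5,775, leaving $9,975. Renter's Relief Credit: 32% of the $357,600 excess over $25,600 is $114,432 ≥ base, so the credit is $0. total $9,975 + $0 = $9,975
Yuki ($543,500): Education Credit: base = 5 × $3,150 = $15,750. income exceeds $284,900 by $258,600, which is 87 full-or-partial $3,000 increments; reduction = 87 × $175 = $15,225, leaving $525. Renter's Relief Credit: 32% of the $517,900 excess over $25,600 is $165,728 ≥ base, so the credit is $0. total $525 + $0 = $525
Difference: |$9,975 − $525| = $9,450.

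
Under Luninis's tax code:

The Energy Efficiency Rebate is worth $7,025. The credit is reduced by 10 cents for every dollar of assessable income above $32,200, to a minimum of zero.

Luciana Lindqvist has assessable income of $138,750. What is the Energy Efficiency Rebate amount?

$0

Energy Efficiency Rebate: 10% of the $106,550 excess over $32,200 is $10,655 ≥ base, so the credit is $0.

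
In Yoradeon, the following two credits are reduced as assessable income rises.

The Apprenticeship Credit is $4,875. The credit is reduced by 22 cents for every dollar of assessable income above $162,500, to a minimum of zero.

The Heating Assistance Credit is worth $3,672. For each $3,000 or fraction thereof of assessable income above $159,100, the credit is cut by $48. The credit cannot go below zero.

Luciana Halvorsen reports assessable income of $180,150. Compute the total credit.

$4,280

Apprenticeship Credit: 22% of the $17,650 excess over $162,500 is $3,883; credit = $4,875 − $3,883 = $992.
Heating Assistance Credit: income exceeds $159,100 by $21,050, which is 8 full-or-partial $3,000 increments; reduction = 8 × $48 = $384, leaving $3,288.
Total: $992 + $3,288 = $4,280.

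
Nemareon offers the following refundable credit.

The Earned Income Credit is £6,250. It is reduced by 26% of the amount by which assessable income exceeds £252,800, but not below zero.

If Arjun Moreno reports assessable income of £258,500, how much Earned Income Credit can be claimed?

£4,768

Earned Income Credit: 26% of the £5,700 excess over £252,800 is £1,482; credit = £6,250 − £1,482 = £4,768.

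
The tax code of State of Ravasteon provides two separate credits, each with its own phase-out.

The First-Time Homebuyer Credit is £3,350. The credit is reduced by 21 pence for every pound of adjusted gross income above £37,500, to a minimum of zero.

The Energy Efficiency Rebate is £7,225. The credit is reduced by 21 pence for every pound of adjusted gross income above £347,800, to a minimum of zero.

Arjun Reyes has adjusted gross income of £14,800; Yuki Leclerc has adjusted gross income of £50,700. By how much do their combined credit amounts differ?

Arjun (£14,800): First-Time Homebuyer Credit: £14,800 is at or below the £37,500 threshold, so the full £3,350 applies. Energy Efficiency Rebate: £14,800 is at or below the £347,800 threshold, so the full £7,225 applies. total £3,350 + £7,225 = £10,575
Yuki (£50,700): First-Time Homebuyer Credit: 21% of the £13,200 excess over £37,500 is £2,772; credit = £3,350 − £2,772 = £578. Energy Efficiency Rebate: £50,700 is at or below the £347,800 threshold, so the full £7,225 applies. total £578 + £7,225 = £7,803
Difference: |£10,575 − £7,803| = £2,772.

£2,772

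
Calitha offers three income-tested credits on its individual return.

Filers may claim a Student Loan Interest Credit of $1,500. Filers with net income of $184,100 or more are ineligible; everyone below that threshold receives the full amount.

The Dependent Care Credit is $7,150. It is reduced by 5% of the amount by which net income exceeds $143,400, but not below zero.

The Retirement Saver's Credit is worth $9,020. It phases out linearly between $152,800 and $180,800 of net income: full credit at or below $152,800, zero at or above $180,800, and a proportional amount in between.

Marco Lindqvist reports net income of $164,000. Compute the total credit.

Student Loan Interest Credit: $164,000 is below the $184,100 cutoff, so the full $1,500 applies.
Dependent Care Credit: 5% of the $20,600 excess over $143,400 is $1,030; credit = $7,150 − $1,030 = $6,120.
Retirement Saver's Credit: $164,000 is $11,200 into a $28,000 phase-out range, leaving 16,800/28,000 of the credit: $9,020 × 16,800/28,000 = $5,412.
Total: $1,500 + $6,120 + $5,412 = $13,032.

$13,032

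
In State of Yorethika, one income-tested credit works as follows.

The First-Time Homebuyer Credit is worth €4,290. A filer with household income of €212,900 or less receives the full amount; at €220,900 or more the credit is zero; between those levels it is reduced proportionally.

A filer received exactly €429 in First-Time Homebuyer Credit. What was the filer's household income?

€220,100

€429 is 429/4,290 of the full €4,290, so 3,861/4,290 of the €8,000 range has been used: income = €212,900 + €8,000 × 3,861/4,290 = €220,100.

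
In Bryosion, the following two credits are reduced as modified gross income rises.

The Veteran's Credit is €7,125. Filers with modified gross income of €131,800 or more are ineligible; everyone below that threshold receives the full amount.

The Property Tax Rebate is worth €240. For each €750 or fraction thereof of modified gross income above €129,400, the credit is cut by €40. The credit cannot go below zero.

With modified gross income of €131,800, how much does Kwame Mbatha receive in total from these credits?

€80

Veteran's Credit: €131,800 meets or exceeds the €131,800 cutoff, so the credit is €0.
Property Tax Rebate: income exceeds €129,400 by €2,400, which is 4 full-or-partial €750 increments; reduction = 4 × €40 = €160, leaving €80.
Total: €0 + €80 = €80.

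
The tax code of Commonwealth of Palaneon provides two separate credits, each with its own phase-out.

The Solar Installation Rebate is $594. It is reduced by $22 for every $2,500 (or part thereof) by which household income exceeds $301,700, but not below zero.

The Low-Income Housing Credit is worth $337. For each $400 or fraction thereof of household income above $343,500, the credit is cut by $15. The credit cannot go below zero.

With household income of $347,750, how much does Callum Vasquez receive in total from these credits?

Solar Installation Rebate: income exceeds $301,700 by $46,050, which is 19 full-or-partial $2,500 increments; reduction = 19 × $22 = $418, leaving $176.
Low-Income Housing Credit: income exceeds $343,500 by $4,250, which is 11 full-or-partial $400 increments; reduction = 11 × $15 = $165, leaving $172.
Total: $176 + $172 = $348.

$348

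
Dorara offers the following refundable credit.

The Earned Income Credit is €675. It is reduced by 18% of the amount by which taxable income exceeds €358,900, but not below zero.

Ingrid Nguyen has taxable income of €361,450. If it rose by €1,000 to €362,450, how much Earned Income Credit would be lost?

€180

At €361,450 — 18% of the €2,550 excess over €358,900 is €459; credit = €675 − €459 = €216.
At €362,450 — 18% of the €3,550 excess over €358,900 is €639; credit = €675 − €639 = €36.
Lost: €216 − €36 = €180.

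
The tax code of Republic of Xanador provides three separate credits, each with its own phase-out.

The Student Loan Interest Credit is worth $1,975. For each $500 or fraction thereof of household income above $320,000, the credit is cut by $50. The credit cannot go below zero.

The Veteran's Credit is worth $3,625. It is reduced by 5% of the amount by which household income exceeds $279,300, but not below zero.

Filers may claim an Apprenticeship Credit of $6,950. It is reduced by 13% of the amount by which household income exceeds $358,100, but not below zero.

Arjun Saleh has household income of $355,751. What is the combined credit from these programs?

$6,950

Student Loan Interest Credit: income exceeds $320,000 by $35,751 → 72 increments × $50 = $3,600 ≥ base, so the credit is $0.
Veteran's Credit: 5% of the $76,451 excess over $279,300 is $3,822.55 ≥ base, so the credit is $0.
Apprenticeship Credit: $355,751 is at or below the $358,100 threshold, so the full $6,950 applies.
Total: $0 + $0 + $6,950 = $6,950.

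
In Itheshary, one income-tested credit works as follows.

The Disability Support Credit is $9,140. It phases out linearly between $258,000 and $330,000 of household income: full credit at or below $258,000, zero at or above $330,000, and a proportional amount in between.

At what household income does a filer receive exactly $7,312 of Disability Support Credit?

$272,400

$7,312 is 7,312/9,140 of the full $9,140, so 1,828/9,140 of the $72,000 range has been used: income = $258,000 + $72,000 × 1,828/9,140 = $272,400.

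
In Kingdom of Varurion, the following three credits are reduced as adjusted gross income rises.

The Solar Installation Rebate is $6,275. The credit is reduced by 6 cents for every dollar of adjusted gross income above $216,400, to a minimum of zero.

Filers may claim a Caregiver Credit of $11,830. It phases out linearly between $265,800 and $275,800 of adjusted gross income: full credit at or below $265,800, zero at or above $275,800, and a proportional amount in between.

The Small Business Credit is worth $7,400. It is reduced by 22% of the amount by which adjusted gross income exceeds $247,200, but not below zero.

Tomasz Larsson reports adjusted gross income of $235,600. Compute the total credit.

Solar Installation Rebate: 6% of the $19,200 excess over $216,400 is $1,152; credit = $6,275 − $1,152 = $5,123.
Caregiver Credit: $235,600 is at or below the $265,800 threshold, so the full $11,830 applies.
Small Business Credit: $235,600 is at or below the $247,200 threshold, so the full $7,400 applies.
Total: $5,123 + $11,830 + $7,400 = $24,353.

$24,353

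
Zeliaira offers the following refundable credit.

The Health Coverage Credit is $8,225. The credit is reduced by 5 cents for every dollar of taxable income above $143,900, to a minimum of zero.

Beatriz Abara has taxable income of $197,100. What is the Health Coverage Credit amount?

$5,565

Health Coverage Credit: 5% of the $53,200 excess over $143,900 is $2,660; credit = $8,225 − $2,660 = $5,565.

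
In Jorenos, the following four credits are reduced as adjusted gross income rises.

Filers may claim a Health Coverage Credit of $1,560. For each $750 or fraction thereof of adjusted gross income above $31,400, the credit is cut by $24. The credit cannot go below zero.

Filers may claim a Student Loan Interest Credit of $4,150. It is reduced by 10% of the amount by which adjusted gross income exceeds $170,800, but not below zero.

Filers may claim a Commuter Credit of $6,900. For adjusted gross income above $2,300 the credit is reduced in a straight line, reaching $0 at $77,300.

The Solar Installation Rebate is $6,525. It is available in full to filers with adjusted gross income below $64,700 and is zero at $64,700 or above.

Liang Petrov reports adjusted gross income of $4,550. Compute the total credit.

Health Coverage Credit: $4,550 is at or below the $31,400 threshold, so the full $1,560 applies.
Student Loan Interest Credit: $4,550 is at or below the $170,800 threshold, so the full $4,150 applies.
Commuter Credit: $4,550 is $2,250 into a $75,000 phase-out range, leaving 72,750/75,000 of the credit: $6,900 × 72,750/75,000 = $6,693.
Solar Installation Rebate: $4,550 is below the $64,700 cutoff, so the full $6,525 applies.
Total: $1,560 + $4,150 + $6,693 + $6,525 = $18,928.

$18,928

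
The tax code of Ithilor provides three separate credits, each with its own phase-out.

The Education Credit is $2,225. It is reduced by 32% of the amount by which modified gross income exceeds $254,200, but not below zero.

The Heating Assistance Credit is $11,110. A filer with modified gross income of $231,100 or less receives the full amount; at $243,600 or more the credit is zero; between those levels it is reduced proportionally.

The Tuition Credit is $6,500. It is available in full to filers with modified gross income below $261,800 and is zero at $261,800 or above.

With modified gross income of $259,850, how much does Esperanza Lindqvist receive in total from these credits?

Education Credit: 32% of the $5,650 excess over $254,200 is $1,808; credit = $2,225 − $1,808 = $417.
Heating Assistance Credit: $259,850 is at or above $243,600, so the credit is $0.
Tuition Credit: $259,850 is below the $261,800 cutoff, so the full $6,500 applies.
Total: $417 + $0 + $6,500 = $6,917.

$6,917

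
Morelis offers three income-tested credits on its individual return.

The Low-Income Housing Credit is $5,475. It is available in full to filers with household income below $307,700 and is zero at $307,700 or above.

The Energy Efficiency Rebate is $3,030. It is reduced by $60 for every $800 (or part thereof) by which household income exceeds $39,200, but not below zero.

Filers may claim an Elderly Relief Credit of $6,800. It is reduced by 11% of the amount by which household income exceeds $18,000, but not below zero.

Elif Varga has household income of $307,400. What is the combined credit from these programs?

Low-Income Housing Credit: $307,400 is below the $307,700 cutoff, so the full $5,475 applies.
Energy Efficiency Rebate: income exceeds $39,200 by $268,200 → 336 increments × $60 = $20,160 ≥ base, so the credit is $0.
Elderly Relief Credit: 11% of the $289,400 excess over $18,000 is $31,834 ≥ base, so the credit is $0.
Total: $5,475 + $0 + $0 = $5,475.

$5,475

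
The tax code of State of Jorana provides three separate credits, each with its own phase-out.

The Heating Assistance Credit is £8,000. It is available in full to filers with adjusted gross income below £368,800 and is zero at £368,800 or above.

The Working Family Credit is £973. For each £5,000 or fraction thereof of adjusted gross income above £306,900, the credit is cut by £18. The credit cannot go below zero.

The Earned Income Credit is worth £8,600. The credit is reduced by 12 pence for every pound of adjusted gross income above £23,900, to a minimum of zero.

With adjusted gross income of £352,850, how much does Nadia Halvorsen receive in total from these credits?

Heating Assistance Credit: £352,850 is below the £368,800 cutoff, so the full £8,000 applies.
Working Family Credit: income exceeds £306,900 by £45,950, which is 10 full-or-partial £5,000 increments; reduction = 10 × £18 = £180, leaving £793.
Earned Income Credit: 12% of the £328,950 excess over £23,900 is £39,474 ≥ base, so the credit is £0.
Total: £8,000 + £793 + £0 = £8,793.

£8,793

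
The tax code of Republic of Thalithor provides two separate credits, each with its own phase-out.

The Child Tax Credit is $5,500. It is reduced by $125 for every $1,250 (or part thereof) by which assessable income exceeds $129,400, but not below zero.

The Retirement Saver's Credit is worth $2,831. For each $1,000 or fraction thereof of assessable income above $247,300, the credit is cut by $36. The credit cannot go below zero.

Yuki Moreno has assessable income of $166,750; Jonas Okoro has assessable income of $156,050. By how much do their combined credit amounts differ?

$1,000

Yuki ($166,750): Child Tax Credit: income exceeds $129,400 by $37,350, which is 30 full-or-partial $1,250 increments; reduction = 30 × $125 = $3,750, leaving $1,750. Retirement Saver's Credit: $166,750 is at or below the $247,300 threshold, so the full $2,831 applies. total $1,750 + $2,831 = $4,581
Jonas ($156,050): Child Tax Credit: income exceeds $129,400 by $26,650, which is 22 full-or-partial $1,250 increments; reduction = 22 × $125 = $2,750, leaving $2,750. Retirement Saver's Credit: $156,050 is at or below the $247,300 threshold, so the full $2,831 applies. total $2,750 + $2,831 = $5,581
Difference: |$4,581 − $5,581| = $1,000.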